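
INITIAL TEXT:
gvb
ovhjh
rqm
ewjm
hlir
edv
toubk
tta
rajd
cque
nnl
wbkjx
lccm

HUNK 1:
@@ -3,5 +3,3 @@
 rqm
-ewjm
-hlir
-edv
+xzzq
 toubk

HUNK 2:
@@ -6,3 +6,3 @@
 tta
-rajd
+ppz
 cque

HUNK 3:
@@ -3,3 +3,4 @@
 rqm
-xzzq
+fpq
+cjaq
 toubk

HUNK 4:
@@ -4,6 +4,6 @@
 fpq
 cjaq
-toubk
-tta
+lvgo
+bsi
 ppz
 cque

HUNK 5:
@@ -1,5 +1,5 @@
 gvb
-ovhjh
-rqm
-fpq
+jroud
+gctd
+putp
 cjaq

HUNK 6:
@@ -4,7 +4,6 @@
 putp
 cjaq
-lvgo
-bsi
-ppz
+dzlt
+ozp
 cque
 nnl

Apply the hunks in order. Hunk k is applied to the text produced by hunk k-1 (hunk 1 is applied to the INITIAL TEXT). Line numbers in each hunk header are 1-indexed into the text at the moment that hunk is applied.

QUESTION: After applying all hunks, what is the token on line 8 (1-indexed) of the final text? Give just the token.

Hunk 1: at line 3 remove [ewjm,hlir,edv] add [xzzq] -> 11 lines: gvb ovhjh rqm xzzq toubk tta rajd cque nnl wbkjx lccm
Hunk 2: at line 6 remove [rajd] add [ppz] -> 11 lines: gvb ovhjh rqm xzzq toubk tta ppz cque nnl wbkjx lccm
Hunk 3: at line 3 remove [xzzq] add [fpq,cjaq] -> 12 lines: gvb ovhjh rqm fpq cjaq toubk tta ppz cque nnl wbkjx lccm
Hunk 4: at line 4 remove [toubk,tta] add [lvgo,bsi] -> 12 lines: gvb ovhjh rqm fpq cjaq lvgo bsi ppz cque nnl wbkjx lccm
Hunk 5: at line 1 remove [ovhjh,rqm,fpq] add [jroud,gctd,putp] -> 12 lines: gvb jroud gctd putp cjaq lvgo bsi ppz cque nnl wbkjx lccm
Hunk 6: at line 4 remove [lvgo,bsi,ppz] add [dzlt,ozp] -> 11 lines: gvb jroud gctd putp cjaq dzlt ozp cque nnl wbkjx lccm
Final line 8: cque

Answer: cque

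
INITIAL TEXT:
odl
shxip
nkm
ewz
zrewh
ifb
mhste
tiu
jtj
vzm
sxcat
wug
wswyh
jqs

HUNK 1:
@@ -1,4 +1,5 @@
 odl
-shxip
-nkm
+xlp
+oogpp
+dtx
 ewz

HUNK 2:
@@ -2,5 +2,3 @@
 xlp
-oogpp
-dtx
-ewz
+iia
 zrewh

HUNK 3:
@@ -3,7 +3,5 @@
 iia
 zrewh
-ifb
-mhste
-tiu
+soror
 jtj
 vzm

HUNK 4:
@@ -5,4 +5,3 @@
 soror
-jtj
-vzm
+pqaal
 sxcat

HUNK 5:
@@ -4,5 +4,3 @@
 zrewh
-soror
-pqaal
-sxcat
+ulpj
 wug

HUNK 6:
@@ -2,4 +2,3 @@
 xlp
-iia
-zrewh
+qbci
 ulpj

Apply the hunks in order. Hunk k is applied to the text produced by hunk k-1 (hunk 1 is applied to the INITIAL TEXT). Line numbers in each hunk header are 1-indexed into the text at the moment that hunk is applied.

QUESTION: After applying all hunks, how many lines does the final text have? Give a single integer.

Hunk 1: at line 1 remove [shxip,nkm] add [xlp,oogpp,dtx] -> 15 lines: odl xlp oogpp dtx ewz zrewh ifb mhste tiu jtj vzm sxcat wug wswyh jqs
Hunk 2: at line 2 remove [oogpp,dtx,ewz] add [iia] -> 13 lines: odl xlp iia zrewh ifb mhste tiu jtj vzm sxcat wug wswyh jqs
Hunk 3: at line 3 remove [ifb,mhste,tiu] add [soror] -> 11 lines: odl xlp iia zrewh soror jtj vzm sxcat wug wswyh jqs
Hunk 4: at line 5 remove [jtj,vzm] add [pqaal] -> 10 lines: odl xlp iia zrewh soror pqaal sxcat wug wswyh jqs
Hunk 5: at line 4 remove [soror,pqaal,sxcat] add [ulpj] -> 8 lines: odl xlp iia zrewh ulpj wug wswyh jqs
Hunk 6: at line 2 remove [iia,zrewh] add [qbci] -> 7 lines: odl xlp qbci ulpj wug wswyh jqs
Final line count: 7

Answer: 7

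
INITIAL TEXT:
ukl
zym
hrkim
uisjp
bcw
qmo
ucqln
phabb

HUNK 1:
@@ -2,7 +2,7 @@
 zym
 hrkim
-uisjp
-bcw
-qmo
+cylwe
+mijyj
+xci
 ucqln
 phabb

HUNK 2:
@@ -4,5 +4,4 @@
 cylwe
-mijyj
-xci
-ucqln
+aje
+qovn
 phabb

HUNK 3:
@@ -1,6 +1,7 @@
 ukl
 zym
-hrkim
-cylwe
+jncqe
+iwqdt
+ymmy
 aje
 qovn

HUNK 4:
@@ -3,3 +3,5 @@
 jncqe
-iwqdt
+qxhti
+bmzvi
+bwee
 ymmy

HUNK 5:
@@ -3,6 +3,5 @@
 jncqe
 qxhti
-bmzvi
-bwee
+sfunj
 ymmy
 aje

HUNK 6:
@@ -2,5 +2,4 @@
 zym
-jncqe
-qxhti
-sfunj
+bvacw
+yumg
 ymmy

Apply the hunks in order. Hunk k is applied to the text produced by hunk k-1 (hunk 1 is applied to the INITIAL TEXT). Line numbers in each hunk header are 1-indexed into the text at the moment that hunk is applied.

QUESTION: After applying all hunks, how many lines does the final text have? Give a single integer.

Hunk 1: at line 2 remove [uisjp,bcw,qmo] add [cylwe,mijyj,xci] -> 8 lines: ukl zym hrkim cylwe mijyj xci ucqln phabb
Hunk 2: at line 4 remove [mijyj,xci,ucqln] add [aje,qovn] -> 7 lines: ukl zym hrkim cylwe aje qovn phabb
Hunk 3: at line 1 remove [hrkim,cylwe] add [jncqe,iwqdt,ymmy] -> 8 lines: ukl zym jncqe iwqdt ymmy aje qovn phabb
Hunk 4: at line 3 remove [iwqdt] add [qxhti,bmzvi,bwee] -> 10 lines: ukl zym jncqe qxhti bmzvi bwee ymmy aje qovn phabb
Hunk 5: at line 3 remove [bmzvi,bwee] add [sfunj] -> 9 lines: ukl zym jncqe qxhti sfunj ymmy aje qovn phabb
Hunk 6: at line 2 remove [jncqe,qxhti,sfunj] add [bvacw,yumg] -> 8 lines: ukl zym bvacw yumg ymmy aje qovn phabb
Final line count: 8

Answer: 8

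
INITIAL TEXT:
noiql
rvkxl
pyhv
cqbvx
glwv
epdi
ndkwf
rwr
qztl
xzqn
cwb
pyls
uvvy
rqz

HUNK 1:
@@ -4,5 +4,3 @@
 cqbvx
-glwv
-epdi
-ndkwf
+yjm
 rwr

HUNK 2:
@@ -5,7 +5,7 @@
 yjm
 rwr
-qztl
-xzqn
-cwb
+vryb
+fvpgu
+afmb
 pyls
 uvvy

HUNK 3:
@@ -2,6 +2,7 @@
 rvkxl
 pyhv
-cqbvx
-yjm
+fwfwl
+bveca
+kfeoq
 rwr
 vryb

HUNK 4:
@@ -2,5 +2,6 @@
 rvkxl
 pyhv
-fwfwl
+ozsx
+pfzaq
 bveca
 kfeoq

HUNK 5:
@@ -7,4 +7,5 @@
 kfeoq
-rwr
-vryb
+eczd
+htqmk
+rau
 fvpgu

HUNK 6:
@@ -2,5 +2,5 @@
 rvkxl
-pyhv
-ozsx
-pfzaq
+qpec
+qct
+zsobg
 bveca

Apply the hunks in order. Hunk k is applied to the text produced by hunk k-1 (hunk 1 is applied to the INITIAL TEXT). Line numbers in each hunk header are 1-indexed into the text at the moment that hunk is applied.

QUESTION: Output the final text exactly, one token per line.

Hunk 1: at line 4 remove [glwv,epdi,ndkwf] add [yjm] -> 12 lines: noiql rvkxl pyhv cqbvx yjm rwr qztl xzqn cwb pyls uvvy rqz
Hunk 2: at line 5 remove [qztl,xzqn,cwb] add [vryb,fvpgu,afmb] -> 12 lines: noiql rvkxl pyhv cqbvx yjm rwr vryb fvpgu afmb pyls uvvy rqz
Hunk 3: at line 2 remove [cqbvx,yjm] add [fwfwl,bveca,kfeoq] -> 13 lines: noiql rvkxl pyhv fwfwl bveca kfeoq rwr vryb fvpgu afmb pyls uvvy rqz
Hunk 4: at line 2 remove [fwfwl] add [ozsx,pfzaq] -> 14 lines: noiql rvkxl pyhv ozsx pfzaq bveca kfeoq rwr vryb fvpgu afmb pyls uvvy rqz
Hunk 5: at line 7 remove [rwr,vryb] add [eczd,htqmk,rau] -> 15 lines: noiql rvkxl pyhv ozsx pfzaq bveca kfeoq eczd htqmk rau fvpgu afmb pyls uvvy rqz
Hunk 6: at line 2 remove [pyhv,ozsx,pfzaq] add [qpec,qct,zsobg] -> 15 lines: noiql rvkxl qpec qct zsobg bveca kfeoq eczd htqmk rau fvpgu afmb pyls uvvy rqz

Answer: noiql
rvkxl
qpec
qct
zsobg
bveca
kfeoq
eczd
htqmk
rau
fvpgu
afmb
pyls
uvvy
rqz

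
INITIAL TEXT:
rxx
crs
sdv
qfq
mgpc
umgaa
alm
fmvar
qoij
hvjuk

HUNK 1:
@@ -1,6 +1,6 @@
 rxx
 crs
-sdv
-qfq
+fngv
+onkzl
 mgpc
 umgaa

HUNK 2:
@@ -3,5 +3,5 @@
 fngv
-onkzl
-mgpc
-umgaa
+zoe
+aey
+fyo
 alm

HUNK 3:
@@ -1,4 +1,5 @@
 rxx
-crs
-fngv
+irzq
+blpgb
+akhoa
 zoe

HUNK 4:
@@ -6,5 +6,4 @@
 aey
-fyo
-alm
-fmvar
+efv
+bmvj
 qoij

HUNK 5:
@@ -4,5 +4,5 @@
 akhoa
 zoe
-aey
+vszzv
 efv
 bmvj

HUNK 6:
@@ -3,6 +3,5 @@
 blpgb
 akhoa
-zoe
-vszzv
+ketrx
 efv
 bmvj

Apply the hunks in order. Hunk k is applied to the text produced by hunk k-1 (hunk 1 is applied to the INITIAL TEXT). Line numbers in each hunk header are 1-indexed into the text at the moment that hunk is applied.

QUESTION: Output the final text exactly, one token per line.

Hunk 1: at line 1 remove [sdv,qfq] add [fngv,onkzl] -> 10 lines: rxx crs fngv onkzl mgpc umgaa alm fmvar qoij hvjuk
Hunk 2: at line 3 remove [onkzl,mgpc,umgaa] add [zoe,aey,fyo] -> 10 lines: rxx crs fngv zoe aey fyo alm fmvar qoij hvjuk
Hunk 3: at line 1 remove [crs,fngv] add [irzq,blpgb,akhoa] -> 11 lines: rxx irzq blpgb akhoa zoe aey fyo alm fmvar qoij hvjuk
Hunk 4: at line 6 remove [fyo,alm,fmvar] add [efv,bmvj] -> 10 lines: rxx irzq blpgb akhoa zoe aey efv bmvj qoij hvjuk
Hunk 5: at line 4 remove [aey] add [vszzv] -> 10 lines: rxx irzq blpgb akhoa zoe vszzv efv bmvj qoij hvjuk
Hunk 6: at line 3 remove [zoe,vszzv] add [ketrx] -> 9 lines: rxx irzq blpgb akhoa ketrx efv bmvj qoij hvjuk

Answer: rxx
irzq
blpgb
akhoa
ketrx
efv
bmvj
qoij
hvjuk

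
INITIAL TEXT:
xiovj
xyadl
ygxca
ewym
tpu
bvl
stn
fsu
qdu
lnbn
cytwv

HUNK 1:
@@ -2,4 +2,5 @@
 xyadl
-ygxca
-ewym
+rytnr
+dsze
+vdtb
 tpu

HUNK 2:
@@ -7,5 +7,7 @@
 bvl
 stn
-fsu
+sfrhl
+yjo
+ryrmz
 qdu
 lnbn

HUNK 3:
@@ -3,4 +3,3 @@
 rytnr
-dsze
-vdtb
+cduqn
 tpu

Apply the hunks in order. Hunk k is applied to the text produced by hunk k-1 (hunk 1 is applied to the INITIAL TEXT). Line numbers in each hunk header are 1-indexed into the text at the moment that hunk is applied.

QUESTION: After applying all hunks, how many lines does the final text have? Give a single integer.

Hunk 1: at line 2 remove [ygxca,ewym] add [rytnr,dsze,vdtb] -> 12 lines: xiovj xyadl rytnr dsze vdtb tpu bvl stn fsu qdu lnbn cytwv
Hunk 2: at line 7 remove [fsu] add [sfrhl,yjo,ryrmz] -> 14 lines: xiovj xyadl rytnr dsze vdtb tpu bvl stn sfrhl yjo ryrmz qdu lnbn cytwv
Hunk 3: at line 3 remove [dsze,vdtb] add [cduqn] -> 13 lines: xiovj xyadl rytnr cduqn tpu bvl stn sfrhl yjo ryrmz qdu lnbn cytwv
Final line count: 13

Answer: 13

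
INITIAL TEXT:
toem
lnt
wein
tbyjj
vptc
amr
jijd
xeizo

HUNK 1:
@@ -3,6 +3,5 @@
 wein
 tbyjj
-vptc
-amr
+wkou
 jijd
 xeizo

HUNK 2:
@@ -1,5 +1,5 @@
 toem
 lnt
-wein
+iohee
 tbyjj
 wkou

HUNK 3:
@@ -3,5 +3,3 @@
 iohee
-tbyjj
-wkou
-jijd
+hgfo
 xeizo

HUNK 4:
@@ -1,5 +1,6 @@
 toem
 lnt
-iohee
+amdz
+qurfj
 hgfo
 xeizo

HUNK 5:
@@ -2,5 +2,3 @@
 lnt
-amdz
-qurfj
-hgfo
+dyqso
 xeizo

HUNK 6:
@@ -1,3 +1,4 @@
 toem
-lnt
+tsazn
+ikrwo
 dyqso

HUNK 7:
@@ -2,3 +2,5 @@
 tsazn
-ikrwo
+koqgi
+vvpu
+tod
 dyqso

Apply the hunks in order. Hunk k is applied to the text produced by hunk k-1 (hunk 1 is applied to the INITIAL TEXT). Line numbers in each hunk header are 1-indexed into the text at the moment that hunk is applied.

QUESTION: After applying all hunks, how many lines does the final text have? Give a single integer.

Hunk 1: at line 3 remove [vptc,amr] add [wkou] -> 7 lines: toem lnt wein tbyjj wkou jijd xeizo
Hunk 2: at line 1 remove [wein] add [iohee] -> 7 lines: toem lnt iohee tbyjj wkou jijd xeizo
Hunk 3: at line 3 remove [tbyjj,wkou,jijd] add [hgfo] -> 5 lines: toem lnt iohee hgfo xeizo
Hunk 4: at line 1 remove [iohee] add [amdz,qurfj] -> 6 lines: toem lnt amdz qurfj hgfo xeizo
Hunk 5: at line 2 remove [amdz,qurfj,hgfo] add [dyqso] -> 4 lines: toem lnt dyqso xeizo
Hunk 6: at line 1 remove [lnt] add [tsazn,ikrwo] -> 5 lines: toem tsazn ikrwo dyqso xeizo
Hunk 7: at line 2 remove [ikrwo] add [koqgi,vvpu,tod] -> 7 lines: toem tsazn koqgi vvpu tod dyqso xeizo
Final line count: 7

Answer: 7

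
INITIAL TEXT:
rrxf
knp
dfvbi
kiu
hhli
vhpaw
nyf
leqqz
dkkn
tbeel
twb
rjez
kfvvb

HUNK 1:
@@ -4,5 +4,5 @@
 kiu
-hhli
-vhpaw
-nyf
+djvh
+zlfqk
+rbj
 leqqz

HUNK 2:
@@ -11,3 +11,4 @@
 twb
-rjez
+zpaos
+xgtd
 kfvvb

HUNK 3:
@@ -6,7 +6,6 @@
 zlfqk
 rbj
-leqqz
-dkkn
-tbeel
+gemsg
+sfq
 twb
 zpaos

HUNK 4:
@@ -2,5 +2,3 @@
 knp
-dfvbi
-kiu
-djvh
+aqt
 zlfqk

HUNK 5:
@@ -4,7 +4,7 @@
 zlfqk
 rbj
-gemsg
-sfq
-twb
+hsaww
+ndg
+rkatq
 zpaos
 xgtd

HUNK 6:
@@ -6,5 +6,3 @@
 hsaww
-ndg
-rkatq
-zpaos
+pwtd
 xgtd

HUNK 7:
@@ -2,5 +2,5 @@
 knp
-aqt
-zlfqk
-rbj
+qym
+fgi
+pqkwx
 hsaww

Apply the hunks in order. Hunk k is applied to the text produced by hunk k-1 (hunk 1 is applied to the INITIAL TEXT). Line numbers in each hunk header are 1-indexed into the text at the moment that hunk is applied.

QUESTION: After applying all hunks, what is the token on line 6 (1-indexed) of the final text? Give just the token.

Answer: hsaww

Derivation:
Hunk 1: at line 4 remove [hhli,vhpaw,nyf] add [djvh,zlfqk,rbj] -> 13 lines: rrxf knp dfvbi kiu djvh zlfqk rbj leqqz dkkn tbeel twb rjez kfvvb
Hunk 2: at line 11 remove [rjez] add [zpaos,xgtd] -> 14 lines: rrxf knp dfvbi kiu djvh zlfqk rbj leqqz dkkn tbeel twb zpaos xgtd kfvvb
Hunk 3: at line 6 remove [leqqz,dkkn,tbeel] add [gemsg,sfq] -> 13 lines: rrxf knp dfvbi kiu djvh zlfqk rbj gemsg sfq twb zpaos xgtd kfvvb
Hunk 4: at line 2 remove [dfvbi,kiu,djvh] add [aqt] -> 11 lines: rrxf knp aqt zlfqk rbj gemsg sfq twb zpaos xgtd kfvvb
Hunk 5: at line 4 remove [gemsg,sfq,twb] add [hsaww,ndg,rkatq] -> 11 lines: rrxf knp aqt zlfqk rbj hsaww ndg rkatq zpaos xgtd kfvvb
Hunk 6: at line 6 remove [ndg,rkatq,zpaos] add [pwtd] -> 9 lines: rrxf knp aqt zlfqk rbj hsaww pwtd xgtd kfvvb
Hunk 7: at line 2 remove [aqt,zlfqk,rbj] add [qym,fgi,pqkwx] -> 9 lines: rrxf knp qym fgi pqkwx hsaww pwtd xgtd kfvvb
Final line 6: hsaww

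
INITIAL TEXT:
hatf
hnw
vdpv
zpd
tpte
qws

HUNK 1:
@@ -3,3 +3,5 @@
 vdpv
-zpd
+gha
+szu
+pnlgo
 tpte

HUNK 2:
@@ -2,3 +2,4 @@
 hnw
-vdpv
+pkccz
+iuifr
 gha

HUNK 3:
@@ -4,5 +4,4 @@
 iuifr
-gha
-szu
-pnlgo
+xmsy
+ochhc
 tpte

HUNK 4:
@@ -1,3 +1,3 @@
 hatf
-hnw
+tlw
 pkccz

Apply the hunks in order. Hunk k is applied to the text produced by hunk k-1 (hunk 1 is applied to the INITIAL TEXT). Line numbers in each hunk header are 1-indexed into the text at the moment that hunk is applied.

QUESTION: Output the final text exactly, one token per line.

Hunk 1: at line 3 remove [zpd] add [gha,szu,pnlgo] -> 8 lines: hatf hnw vdpv gha szu pnlgo tpte qws
Hunk 2: at line 2 remove [vdpv] add [pkccz,iuifr] -> 9 lines: hatf hnw pkccz iuifr gha szu pnlgo tpte qws
Hunk 3: at line 4 remove [gha,szu,pnlgo] add [xmsy,ochhc] -> 8 lines: hatf hnw pkccz iuifr xmsy ochhc tpte qws
Hunk 4: at line 1 remove [hnw] add [tlw] -> 8 lines: hatf tlw pkccz iuifr xmsy ochhc tpte qws

Answer: hatf
tlw
pkccz
iuifr
xmsy
ochhc
tpte
qws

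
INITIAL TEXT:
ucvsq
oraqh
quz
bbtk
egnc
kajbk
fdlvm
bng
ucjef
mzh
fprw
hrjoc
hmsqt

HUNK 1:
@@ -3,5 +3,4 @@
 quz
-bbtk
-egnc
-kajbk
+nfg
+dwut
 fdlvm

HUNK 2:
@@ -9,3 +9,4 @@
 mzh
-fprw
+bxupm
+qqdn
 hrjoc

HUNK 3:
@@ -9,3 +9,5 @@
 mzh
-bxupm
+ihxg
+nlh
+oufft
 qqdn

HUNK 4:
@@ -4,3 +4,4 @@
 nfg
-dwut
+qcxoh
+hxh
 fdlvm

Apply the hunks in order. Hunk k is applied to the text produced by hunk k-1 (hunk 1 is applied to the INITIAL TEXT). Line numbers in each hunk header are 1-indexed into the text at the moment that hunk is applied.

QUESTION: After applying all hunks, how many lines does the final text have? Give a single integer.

Answer: 16

Derivation:
Hunk 1: at line 3 remove [bbtk,egnc,kajbk] add [nfg,dwut] -> 12 lines: ucvsq oraqh quz nfg dwut fdlvm bng ucjef mzh fprw hrjoc hmsqt
Hunk 2: at line 9 remove [fprw] add [bxupm,qqdn] -> 13 lines: ucvsq oraqh quz nfg dwut fdlvm bng ucjef mzh bxupm qqdn hrjoc hmsqt
Hunk 3: at line 9 remove [bxupm] add [ihxg,nlh,oufft] -> 15 lines: ucvsq oraqh quz nfg dwut fdlvm bng ucjef mzh ihxg nlh oufft qqdn hrjoc hmsqt
Hunk 4: at line 4 remove [dwut] add [qcxoh,hxh] -> 16 lines: ucvsq oraqh quz nfg qcxoh hxh fdlvm bng ucjef mzh ihxg nlh oufft qqdn hrjoc hmsqt
Final line count: 16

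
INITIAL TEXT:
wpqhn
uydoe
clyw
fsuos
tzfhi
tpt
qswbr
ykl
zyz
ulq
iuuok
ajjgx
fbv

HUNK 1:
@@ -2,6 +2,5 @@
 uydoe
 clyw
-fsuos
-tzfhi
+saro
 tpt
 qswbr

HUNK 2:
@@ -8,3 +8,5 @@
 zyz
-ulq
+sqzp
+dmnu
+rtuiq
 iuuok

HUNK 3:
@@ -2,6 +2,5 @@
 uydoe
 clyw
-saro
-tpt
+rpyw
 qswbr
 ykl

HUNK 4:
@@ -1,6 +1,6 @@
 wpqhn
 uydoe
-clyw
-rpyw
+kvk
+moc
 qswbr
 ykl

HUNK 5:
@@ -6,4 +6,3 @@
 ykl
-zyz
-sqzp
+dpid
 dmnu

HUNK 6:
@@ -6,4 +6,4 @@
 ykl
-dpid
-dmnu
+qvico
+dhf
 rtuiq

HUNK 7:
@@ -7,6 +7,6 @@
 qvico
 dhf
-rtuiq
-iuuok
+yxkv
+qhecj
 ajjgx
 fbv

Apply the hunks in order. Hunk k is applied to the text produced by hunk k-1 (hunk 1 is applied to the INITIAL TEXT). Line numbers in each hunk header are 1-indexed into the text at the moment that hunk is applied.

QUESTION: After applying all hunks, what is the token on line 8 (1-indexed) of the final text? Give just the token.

Hunk 1: at line 2 remove [fsuos,tzfhi] add [saro] -> 12 lines: wpqhn uydoe clyw saro tpt qswbr ykl zyz ulq iuuok ajjgx fbv
Hunk 2: at line 8 remove [ulq] add [sqzp,dmnu,rtuiq] -> 14 lines: wpqhn uydoe clyw saro tpt qswbr ykl zyz sqzp dmnu rtuiq iuuok ajjgx fbv
Hunk 3: at line 2 remove [saro,tpt] add [rpyw] -> 13 lines: wpqhn uydoe clyw rpyw qswbr ykl zyz sqzp dmnu rtuiq iuuok ajjgx fbv
Hunk 4: at line 1 remove [clyw,rpyw] add [kvk,moc] -> 13 lines: wpqhn uydoe kvk moc qswbr ykl zyz sqzp dmnu rtuiq iuuok ajjgx fbv
Hunk 5: at line 6 remove [zyz,sqzp] add [dpid] -> 12 lines: wpqhn uydoe kvk moc qswbr ykl dpid dmnu rtuiq iuuok ajjgx fbv
Hunk 6: at line 6 remove [dpid,dmnu] add [qvico,dhf] -> 12 lines: wpqhn uydoe kvk moc qswbr ykl qvico dhf rtuiq iuuok ajjgx fbv
Hunk 7: at line 7 remove [rtuiq,iuuok] add [yxkv,qhecj] -> 12 lines: wpqhn uydoe kvk moc qswbr ykl qvico dhf yxkv qhecj ajjgx fbv
Final line 8: dhf

Answer: dhf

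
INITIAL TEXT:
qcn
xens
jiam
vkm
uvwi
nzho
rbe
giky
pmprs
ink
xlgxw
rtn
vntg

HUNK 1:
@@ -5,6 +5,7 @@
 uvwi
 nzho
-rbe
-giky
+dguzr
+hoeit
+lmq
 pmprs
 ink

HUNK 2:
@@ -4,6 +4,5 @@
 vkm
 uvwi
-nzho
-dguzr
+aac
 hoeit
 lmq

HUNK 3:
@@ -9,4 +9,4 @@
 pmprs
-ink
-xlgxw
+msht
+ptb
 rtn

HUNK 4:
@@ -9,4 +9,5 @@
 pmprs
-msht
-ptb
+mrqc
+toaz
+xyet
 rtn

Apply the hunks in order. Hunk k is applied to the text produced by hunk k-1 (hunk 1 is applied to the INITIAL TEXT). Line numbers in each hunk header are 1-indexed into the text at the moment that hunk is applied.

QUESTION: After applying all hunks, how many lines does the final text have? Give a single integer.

Answer: 14

Derivation:
Hunk 1: at line 5 remove [rbe,giky] add [dguzr,hoeit,lmq] -> 14 lines: qcn xens jiam vkm uvwi nzho dguzr hoeit lmq pmprs ink xlgxw rtn vntg
Hunk 2: at line 4 remove [nzho,dguzr] add [aac] -> 13 lines: qcn xens jiam vkm uvwi aac hoeit lmq pmprs ink xlgxw rtn vntg
Hunk 3: at line 9 remove [ink,xlgxw] add [msht,ptb] -> 13 lines: qcn xens jiam vkm uvwi aac hoeit lmq pmprs msht ptb rtn vntg
Hunk 4: at line 9 remove [msht,ptb] add [mrqc,toaz,xyet] -> 14 lines: qcn xens jiam vkm uvwi aac hoeit lmq pmprs mrqc toaz xyet rtn vntg
Final line count: 14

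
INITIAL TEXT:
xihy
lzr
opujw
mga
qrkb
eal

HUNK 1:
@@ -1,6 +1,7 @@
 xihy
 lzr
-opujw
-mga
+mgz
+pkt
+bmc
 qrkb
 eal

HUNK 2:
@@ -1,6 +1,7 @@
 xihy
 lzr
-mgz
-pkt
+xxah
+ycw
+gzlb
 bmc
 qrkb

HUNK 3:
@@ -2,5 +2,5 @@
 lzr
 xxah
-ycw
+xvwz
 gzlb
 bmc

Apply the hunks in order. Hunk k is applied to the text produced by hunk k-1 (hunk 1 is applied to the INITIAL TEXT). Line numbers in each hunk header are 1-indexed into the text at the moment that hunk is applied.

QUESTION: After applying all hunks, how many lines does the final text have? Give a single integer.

Answer: 8

Derivation:
Hunk 1: at line 1 remove [opujw,mga] add [mgz,pkt,bmc] -> 7 lines: xihy lzr mgz pkt bmc qrkb eal
Hunk 2: at line 1 remove [mgz,pkt] add [xxah,ycw,gzlb] -> 8 lines: xihy lzr xxah ycw gzlb bmc qrkb eal
Hunk 3: at line 2 remove [ycw] add [xvwz] -> 8 lines: xihy lzr xxah xvwz gzlb bmc qrkb eal
Final line count: 8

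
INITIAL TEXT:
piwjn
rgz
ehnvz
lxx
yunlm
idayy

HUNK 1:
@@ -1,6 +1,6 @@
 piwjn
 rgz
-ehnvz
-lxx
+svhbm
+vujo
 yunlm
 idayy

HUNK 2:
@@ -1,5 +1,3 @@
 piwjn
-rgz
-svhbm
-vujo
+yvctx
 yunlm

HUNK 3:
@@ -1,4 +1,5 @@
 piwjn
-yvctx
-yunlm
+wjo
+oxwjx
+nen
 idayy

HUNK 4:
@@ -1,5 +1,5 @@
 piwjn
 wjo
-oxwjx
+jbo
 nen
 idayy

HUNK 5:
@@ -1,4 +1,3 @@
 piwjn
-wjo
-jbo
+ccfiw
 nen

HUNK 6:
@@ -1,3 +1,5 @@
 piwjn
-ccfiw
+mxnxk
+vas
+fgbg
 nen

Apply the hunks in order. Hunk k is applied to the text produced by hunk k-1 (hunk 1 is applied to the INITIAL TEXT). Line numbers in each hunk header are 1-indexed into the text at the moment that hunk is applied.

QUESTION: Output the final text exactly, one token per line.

Hunk 1: at line 1 remove [ehnvz,lxx] add [svhbm,vujo] -> 6 lines: piwjn rgz svhbm vujo yunlm idayy
Hunk 2: at line 1 remove [rgz,svhbm,vujo] add [yvctx] -> 4 lines: piwjn yvctx yunlm idayy
Hunk 3: at line 1 remove [yvctx,yunlm] add [wjo,oxwjx,nen] -> 5 lines: piwjn wjo oxwjx nen idayy
Hunk 4: at line 1 remove [oxwjx] add [jbo] -> 5 lines: piwjn wjo jbo nen idayy
Hunk 5: at line 1 remove [wjo,jbo] add [ccfiw] -> 4 lines: piwjn ccfiw nen idayy
Hunk 6: at line 1 remove [ccfiw] add [mxnxk,vas,fgbg] -> 6 lines: piwjn mxnxk vas fgbg nen idayy

Answer: piwjn
mxnxk
vas
fgbg
nen
idayy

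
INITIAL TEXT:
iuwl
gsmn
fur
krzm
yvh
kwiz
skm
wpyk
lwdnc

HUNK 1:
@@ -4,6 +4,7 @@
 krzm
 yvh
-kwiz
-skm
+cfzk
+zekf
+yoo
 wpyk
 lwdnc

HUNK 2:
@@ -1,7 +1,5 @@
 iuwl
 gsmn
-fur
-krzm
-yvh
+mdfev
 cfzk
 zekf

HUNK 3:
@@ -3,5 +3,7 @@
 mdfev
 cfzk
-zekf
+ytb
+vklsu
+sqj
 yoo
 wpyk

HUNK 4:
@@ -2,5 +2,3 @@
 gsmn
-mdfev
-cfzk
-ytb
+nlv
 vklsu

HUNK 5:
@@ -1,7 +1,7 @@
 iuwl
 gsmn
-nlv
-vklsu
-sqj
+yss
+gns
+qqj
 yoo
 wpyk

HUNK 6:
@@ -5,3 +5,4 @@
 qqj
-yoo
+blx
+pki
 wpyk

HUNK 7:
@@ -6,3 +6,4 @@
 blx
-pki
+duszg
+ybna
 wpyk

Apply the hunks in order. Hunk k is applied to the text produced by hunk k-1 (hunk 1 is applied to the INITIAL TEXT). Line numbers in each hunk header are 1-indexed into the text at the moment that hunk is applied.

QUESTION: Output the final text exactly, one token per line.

Answer: iuwl
gsmn
yss
gns
qqj
blx
duszg
ybna
wpyk
lwdnc

Derivation:
Hunk 1: at line 4 remove [kwiz,skm] add [cfzk,zekf,yoo] -> 10 lines: iuwl gsmn fur krzm yvh cfzk zekf yoo wpyk lwdnc
Hunk 2: at line 1 remove [fur,krzm,yvh] add [mdfev] -> 8 lines: iuwl gsmn mdfev cfzk zekf yoo wpyk lwdnc
Hunk 3: at line 3 remove [zekf] add [ytb,vklsu,sqj] -> 10 lines: iuwl gsmn mdfev cfzk ytb vklsu sqj yoo wpyk lwdnc
Hunk 4: at line 2 remove [mdfev,cfzk,ytb] add [nlv] -> 8 lines: iuwl gsmn nlv vklsu sqj yoo wpyk lwdnc
Hunk 5: at line 1 remove [nlv,vklsu,sqj] add [yss,gns,qqj] -> 8 lines: iuwl gsmn yss gns qqj yoo wpyk lwdnc
Hunk 6: at line 5 remove [yoo] add [blx,pki] -> 9 lines: iuwl gsmn yss gns qqj blx pki wpyk lwdnc
Hunk 7: at line 6 remove [pki] add [duszg,ybna] -> 10 lines: iuwl gsmn yss gns qqj blx duszg ybna wpyk lwdnc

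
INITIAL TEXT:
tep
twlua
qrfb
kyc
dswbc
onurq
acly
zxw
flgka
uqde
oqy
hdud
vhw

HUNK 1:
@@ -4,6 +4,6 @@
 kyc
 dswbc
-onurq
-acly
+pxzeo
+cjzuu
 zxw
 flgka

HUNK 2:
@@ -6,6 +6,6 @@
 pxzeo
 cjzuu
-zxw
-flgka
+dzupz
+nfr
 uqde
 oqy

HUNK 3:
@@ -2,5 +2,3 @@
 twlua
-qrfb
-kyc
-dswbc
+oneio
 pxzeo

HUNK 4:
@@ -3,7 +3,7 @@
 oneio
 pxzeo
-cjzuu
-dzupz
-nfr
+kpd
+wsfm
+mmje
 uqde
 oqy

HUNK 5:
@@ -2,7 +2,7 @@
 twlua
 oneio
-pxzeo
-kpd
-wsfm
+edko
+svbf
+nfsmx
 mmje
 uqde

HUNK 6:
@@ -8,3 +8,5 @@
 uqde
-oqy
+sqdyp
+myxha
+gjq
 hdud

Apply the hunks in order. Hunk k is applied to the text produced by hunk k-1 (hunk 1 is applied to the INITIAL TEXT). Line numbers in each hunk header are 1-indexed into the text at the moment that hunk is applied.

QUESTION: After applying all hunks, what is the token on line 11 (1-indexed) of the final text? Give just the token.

Answer: gjq

Derivation:
Hunk 1: at line 4 remove [onurq,acly] add [pxzeo,cjzuu] -> 13 lines: tep twlua qrfb kyc dswbc pxzeo cjzuu zxw flgka uqde oqy hdud vhw
Hunk 2: at line 6 remove [zxw,flgka] add [dzupz,nfr] -> 13 lines: tep twlua qrfb kyc dswbc pxzeo cjzuu dzupz nfr uqde oqy hdud vhw
Hunk 3: at line 2 remove [qrfb,kyc,dswbc] add [oneio] -> 11 lines: tep twlua oneio pxzeo cjzuu dzupz nfr uqde oqy hdud vhw
Hunk 4: at line 3 remove [cjzuu,dzupz,nfr] add [kpd,wsfm,mmje] -> 11 lines: tep twlua oneio pxzeo kpd wsfm mmje uqde oqy hdud vhw
Hunk 5: at line 2 remove [pxzeo,kpd,wsfm] add [edko,svbf,nfsmx] -> 11 lines: tep twlua oneio edko svbf nfsmx mmje uqde oqy hdud vhw
Hunk 6: at line 8 remove [oqy] add [sqdyp,myxha,gjq] -> 13 lines: tep twlua oneio edko svbf nfsmx mmje uqde sqdyp myxha gjq hdud vhw
Final line 11: gjq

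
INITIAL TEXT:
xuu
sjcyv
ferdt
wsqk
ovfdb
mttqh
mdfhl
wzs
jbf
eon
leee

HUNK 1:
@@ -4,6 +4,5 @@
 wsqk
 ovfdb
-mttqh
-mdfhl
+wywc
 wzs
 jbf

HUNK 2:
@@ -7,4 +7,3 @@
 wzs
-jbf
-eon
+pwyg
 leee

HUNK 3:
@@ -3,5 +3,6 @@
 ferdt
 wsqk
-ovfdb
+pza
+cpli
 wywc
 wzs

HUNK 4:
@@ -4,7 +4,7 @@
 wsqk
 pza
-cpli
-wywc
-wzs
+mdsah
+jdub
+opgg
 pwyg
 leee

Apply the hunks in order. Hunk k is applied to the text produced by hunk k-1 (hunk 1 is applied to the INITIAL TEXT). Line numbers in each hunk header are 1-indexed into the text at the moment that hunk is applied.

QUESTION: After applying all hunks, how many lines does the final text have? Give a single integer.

Answer: 10

Derivation:
Hunk 1: at line 4 remove [mttqh,mdfhl] add [wywc] -> 10 lines: xuu sjcyv ferdt wsqk ovfdb wywc wzs jbf eon leee
Hunk 2: at line 7 remove [jbf,eon] add [pwyg] -> 9 lines: xuu sjcyv ferdt wsqk ovfdb wywc wzs pwyg leee
Hunk 3: at line 3 remove [ovfdb] add [pza,cpli] -> 10 lines: xuu sjcyv ferdt wsqk pza cpli wywc wzs pwyg leee
Hunk 4: at line 4 remove [cpli,wywc,wzs] add [mdsah,jdub,opgg] -> 10 lines: xuu sjcyv ferdt wsqk pza mdsah jdub opgg pwyg leee
Final line count: 10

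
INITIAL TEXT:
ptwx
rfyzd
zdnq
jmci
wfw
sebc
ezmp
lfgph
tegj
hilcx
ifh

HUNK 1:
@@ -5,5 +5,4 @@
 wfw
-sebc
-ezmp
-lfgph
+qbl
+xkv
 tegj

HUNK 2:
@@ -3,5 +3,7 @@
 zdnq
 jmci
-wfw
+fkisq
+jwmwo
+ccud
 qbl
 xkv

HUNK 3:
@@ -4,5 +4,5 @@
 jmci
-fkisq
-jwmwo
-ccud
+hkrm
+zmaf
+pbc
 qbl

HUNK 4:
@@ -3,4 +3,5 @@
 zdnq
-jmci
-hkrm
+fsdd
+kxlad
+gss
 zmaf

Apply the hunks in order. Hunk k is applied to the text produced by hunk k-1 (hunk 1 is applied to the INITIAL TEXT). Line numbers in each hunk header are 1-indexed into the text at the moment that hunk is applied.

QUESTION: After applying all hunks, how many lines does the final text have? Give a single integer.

Hunk 1: at line 5 remove [sebc,ezmp,lfgph] add [qbl,xkv] -> 10 lines: ptwx rfyzd zdnq jmci wfw qbl xkv tegj hilcx ifh
Hunk 2: at line 3 remove [wfw] add [fkisq,jwmwo,ccud] -> 12 lines: ptwx rfyzd zdnq jmci fkisq jwmwo ccud qbl xkv tegj hilcx ifh
Hunk 3: at line 4 remove [fkisq,jwmwo,ccud] add [hkrm,zmaf,pbc] -> 12 lines: ptwx rfyzd zdnq jmci hkrm zmaf pbc qbl xkv tegj hilcx ifh
Hunk 4: at line 3 remove [jmci,hkrm] add [fsdd,kxlad,gss] -> 13 lines: ptwx rfyzd zdnq fsdd kxlad gss zmaf pbc qbl xkv tegj hilcx ifh
Final line count: 13

Answer: 13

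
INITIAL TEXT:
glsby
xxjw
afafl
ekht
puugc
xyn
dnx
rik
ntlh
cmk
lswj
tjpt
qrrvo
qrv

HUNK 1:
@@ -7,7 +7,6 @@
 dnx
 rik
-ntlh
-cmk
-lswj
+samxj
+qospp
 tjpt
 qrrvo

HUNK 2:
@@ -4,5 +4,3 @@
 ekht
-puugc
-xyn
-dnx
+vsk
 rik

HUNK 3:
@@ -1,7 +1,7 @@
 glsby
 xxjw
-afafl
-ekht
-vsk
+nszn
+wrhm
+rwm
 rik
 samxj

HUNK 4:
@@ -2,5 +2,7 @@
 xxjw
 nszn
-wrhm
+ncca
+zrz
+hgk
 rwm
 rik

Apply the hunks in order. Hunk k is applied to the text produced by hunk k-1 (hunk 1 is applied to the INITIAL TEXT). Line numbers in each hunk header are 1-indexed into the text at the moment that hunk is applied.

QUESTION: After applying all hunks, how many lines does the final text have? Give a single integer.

Answer: 13

Derivation:
Hunk 1: at line 7 remove [ntlh,cmk,lswj] add [samxj,qospp] -> 13 lines: glsby xxjw afafl ekht puugc xyn dnx rik samxj qospp tjpt qrrvo qrv
Hunk 2: at line 4 remove [puugc,xyn,dnx] add [vsk] -> 11 lines: glsby xxjw afafl ekht vsk rik samxj qospp tjpt qrrvo qrv
Hunk 3: at line 1 remove [afafl,ekht,vsk] add [nszn,wrhm,rwm] -> 11 lines: glsby xxjw nszn wrhm rwm rik samxj qospp tjpt qrrvo qrv
Hunk 4: at line 2 remove [wrhm] add [ncca,zrz,hgk] -> 13 lines: glsby xxjw nszn ncca zrz hgk rwm rik samxj qospp tjpt qrrvo qrv
Final line count: 13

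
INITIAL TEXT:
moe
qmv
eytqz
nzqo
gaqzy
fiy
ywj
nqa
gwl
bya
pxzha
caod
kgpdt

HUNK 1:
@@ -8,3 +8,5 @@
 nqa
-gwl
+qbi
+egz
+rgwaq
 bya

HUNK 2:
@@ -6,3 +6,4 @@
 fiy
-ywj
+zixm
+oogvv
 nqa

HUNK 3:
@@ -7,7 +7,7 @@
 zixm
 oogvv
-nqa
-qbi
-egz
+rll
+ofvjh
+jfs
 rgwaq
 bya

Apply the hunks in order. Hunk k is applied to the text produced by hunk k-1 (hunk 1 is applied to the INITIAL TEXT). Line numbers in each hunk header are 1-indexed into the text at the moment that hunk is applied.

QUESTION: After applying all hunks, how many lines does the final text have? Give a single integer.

Hunk 1: at line 8 remove [gwl] add [qbi,egz,rgwaq] -> 15 lines: moe qmv eytqz nzqo gaqzy fiy ywj nqa qbi egz rgwaq bya pxzha caod kgpdt
Hunk 2: at line 6 remove [ywj] add [zixm,oogvv] -> 16 lines: moe qmv eytqz nzqo gaqzy fiy zixm oogvv nqa qbi egz rgwaq bya pxzha caod kgpdt
Hunk 3: at line 7 remove [nqa,qbi,egz] add [rll,ofvjh,jfs] -> 16 lines: moe qmv eytqz nzqo gaqzy fiy zixm oogvv rll ofvjh jfs rgwaq bya pxzha caod kgpdt
Final line count: 16

Answer: 16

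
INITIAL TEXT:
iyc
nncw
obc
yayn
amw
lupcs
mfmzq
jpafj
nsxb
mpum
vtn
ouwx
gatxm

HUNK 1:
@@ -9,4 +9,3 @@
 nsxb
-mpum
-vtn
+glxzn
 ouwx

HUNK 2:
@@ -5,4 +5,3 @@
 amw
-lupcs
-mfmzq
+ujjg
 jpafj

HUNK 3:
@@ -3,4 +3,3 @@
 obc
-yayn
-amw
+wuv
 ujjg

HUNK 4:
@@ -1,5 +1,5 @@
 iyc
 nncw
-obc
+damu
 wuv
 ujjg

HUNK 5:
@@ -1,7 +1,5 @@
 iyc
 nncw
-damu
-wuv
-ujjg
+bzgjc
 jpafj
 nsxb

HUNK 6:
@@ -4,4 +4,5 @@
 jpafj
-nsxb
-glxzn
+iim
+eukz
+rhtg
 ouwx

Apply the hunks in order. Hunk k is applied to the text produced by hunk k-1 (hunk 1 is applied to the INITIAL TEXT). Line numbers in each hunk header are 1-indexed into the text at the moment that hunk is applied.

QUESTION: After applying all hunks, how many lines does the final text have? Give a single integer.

Answer: 9

Derivation:
Hunk 1: at line 9 remove [mpum,vtn] add [glxzn] -> 12 lines: iyc nncw obc yayn amw lupcs mfmzq jpafj nsxb glxzn ouwx gatxm
Hunk 2: at line 5 remove [lupcs,mfmzq] add [ujjg] -> 11 lines: iyc nncw obc yayn amw ujjg jpafj nsxb glxzn ouwx gatxm
Hunk 3: at line 3 remove [yayn,amw] add [wuv] -> 10 lines: iyc nncw obc wuv ujjg jpafj nsxb glxzn ouwx gatxm
Hunk 4: at line 1 remove [obc] add [damu] -> 10 lines: iyc nncw damu wuv ujjg jpafj nsxb glxzn ouwx gatxm
Hunk 5: at line 1 remove [damu,wuv,ujjg] add [bzgjc] -> 8 lines: iyc nncw bzgjc jpafj nsxb glxzn ouwx gatxm
Hunk 6: at line 4 remove [nsxb,glxzn] add [iim,eukz,rhtg] -> 9 lines: iyc nncw bzgjc jpafj iim eukz rhtg ouwx gatxm
Final line count: 9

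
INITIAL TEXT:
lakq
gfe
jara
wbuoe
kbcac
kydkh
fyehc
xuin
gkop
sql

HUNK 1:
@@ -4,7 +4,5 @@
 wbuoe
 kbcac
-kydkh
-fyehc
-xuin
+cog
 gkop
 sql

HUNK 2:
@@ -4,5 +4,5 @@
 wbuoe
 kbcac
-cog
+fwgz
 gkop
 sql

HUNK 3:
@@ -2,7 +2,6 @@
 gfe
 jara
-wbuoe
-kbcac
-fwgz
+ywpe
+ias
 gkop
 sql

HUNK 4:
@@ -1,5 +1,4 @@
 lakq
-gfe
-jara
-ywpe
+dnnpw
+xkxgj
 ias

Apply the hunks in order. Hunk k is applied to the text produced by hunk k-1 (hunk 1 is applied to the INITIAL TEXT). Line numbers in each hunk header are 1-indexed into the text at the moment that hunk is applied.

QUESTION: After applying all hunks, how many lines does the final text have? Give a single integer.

Answer: 6

Derivation:
Hunk 1: at line 4 remove [kydkh,fyehc,xuin] add [cog] -> 8 lines: lakq gfe jara wbuoe kbcac cog gkop sql
Hunk 2: at line 4 remove [cog] add [fwgz] -> 8 lines: lakq gfe jara wbuoe kbcac fwgz gkop sql
Hunk 3: at line 2 remove [wbuoe,kbcac,fwgz] add [ywpe,ias] -> 7 lines: lakq gfe jara ywpe ias gkop sql
Hunk 4: at line 1 remove [gfe,jara,ywpe] add [dnnpw,xkxgj] -> 6 lines: lakq dnnpw xkxgj ias gkop sql
Final line count: 6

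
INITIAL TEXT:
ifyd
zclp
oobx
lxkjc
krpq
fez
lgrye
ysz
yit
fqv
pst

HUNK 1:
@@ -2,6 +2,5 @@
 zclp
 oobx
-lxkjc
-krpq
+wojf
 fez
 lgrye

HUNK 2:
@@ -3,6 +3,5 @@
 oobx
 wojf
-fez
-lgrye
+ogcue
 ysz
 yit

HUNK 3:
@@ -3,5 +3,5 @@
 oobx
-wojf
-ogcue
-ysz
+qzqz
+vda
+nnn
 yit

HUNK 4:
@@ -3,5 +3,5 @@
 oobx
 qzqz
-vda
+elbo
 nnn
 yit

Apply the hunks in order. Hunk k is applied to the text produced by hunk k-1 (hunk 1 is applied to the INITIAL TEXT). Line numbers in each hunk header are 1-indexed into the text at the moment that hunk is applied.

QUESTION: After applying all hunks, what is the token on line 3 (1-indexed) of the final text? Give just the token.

Hunk 1: at line 2 remove [lxkjc,krpq] add [wojf] -> 10 lines: ifyd zclp oobx wojf fez lgrye ysz yit fqv pst
Hunk 2: at line 3 remove [fez,lgrye] add [ogcue] -> 9 lines: ifyd zclp oobx wojf ogcue ysz yit fqv pst
Hunk 3: at line 3 remove [wojf,ogcue,ysz] add [qzqz,vda,nnn] -> 9 lines: ifyd zclp oobx qzqz vda nnn yit fqv pst
Hunk 4: at line 3 remove [vda] add [elbo] -> 9 lines: ifyd zclp oobx qzqz elbo nnn yit fqv pst
Final line 3: oobx

Answer: oobx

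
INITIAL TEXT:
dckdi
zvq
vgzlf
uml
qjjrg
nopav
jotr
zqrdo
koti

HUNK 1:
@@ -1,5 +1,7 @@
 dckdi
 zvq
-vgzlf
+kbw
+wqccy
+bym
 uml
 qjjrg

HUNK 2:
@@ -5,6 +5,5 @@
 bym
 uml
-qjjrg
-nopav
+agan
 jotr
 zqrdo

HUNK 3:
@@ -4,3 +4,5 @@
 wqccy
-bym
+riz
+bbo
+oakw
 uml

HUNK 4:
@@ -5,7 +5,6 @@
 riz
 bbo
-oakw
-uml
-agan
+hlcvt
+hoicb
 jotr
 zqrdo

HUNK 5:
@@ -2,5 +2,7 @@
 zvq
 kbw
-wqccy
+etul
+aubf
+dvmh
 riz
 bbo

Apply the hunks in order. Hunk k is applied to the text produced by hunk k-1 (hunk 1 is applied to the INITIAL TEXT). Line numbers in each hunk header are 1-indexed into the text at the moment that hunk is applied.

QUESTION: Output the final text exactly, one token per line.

Answer: dckdi
zvq
kbw
etul
aubf
dvmh
riz
bbo
hlcvt
hoicb
jotr
zqrdo
koti

Derivation:
Hunk 1: at line 1 remove [vgzlf] add [kbw,wqccy,bym] -> 11 lines: dckdi zvq kbw wqccy bym uml qjjrg nopav jotr zqrdo koti
Hunk 2: at line 5 remove [qjjrg,nopav] add [agan] -> 10 lines: dckdi zvq kbw wqccy bym uml agan jotr zqrdo koti
Hunk 3: at line 4 remove [bym] add [riz,bbo,oakw] -> 12 lines: dckdi zvq kbw wqccy riz bbo oakw uml agan jotr zqrdo koti
Hunk 4: at line 5 remove [oakw,uml,agan] add [hlcvt,hoicb] -> 11 lines: dckdi zvq kbw wqccy riz bbo hlcvt hoicb jotr zqrdo koti
Hunk 5: at line 2 remove [wqccy] add [etul,aubf,dvmh] -> 13 lines: dckdi zvq kbw etul aubf dvmh riz bbo hlcvt hoicb jotr zqrdo koti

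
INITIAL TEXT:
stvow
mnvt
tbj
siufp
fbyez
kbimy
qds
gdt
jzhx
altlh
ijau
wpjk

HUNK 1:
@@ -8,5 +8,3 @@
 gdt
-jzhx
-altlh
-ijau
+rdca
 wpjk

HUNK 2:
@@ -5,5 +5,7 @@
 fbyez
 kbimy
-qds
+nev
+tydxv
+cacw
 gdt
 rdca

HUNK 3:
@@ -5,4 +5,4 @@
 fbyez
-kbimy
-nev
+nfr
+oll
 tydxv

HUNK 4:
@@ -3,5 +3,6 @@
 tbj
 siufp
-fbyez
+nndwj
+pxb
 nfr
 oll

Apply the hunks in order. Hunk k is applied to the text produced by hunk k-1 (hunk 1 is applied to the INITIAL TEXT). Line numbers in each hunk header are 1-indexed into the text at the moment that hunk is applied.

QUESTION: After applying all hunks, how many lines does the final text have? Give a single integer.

Hunk 1: at line 8 remove [jzhx,altlh,ijau] add [rdca] -> 10 lines: stvow mnvt tbj siufp fbyez kbimy qds gdt rdca wpjk
Hunk 2: at line 5 remove [qds] add [nev,tydxv,cacw] -> 12 lines: stvow mnvt tbj siufp fbyez kbimy nev tydxv cacw gdt rdca wpjk
Hunk 3: at line 5 remove [kbimy,nev] add [nfr,oll] -> 12 lines: stvow mnvt tbj siufp fbyez nfr oll tydxv cacw gdt rdca wpjk
Hunk 4: at line 3 remove [fbyez] add [nndwj,pxb] -> 13 lines: stvow mnvt tbj siufp nndwj pxb nfr oll tydxv cacw gdt rdca wpjk
Final line count: 13

Answer: 13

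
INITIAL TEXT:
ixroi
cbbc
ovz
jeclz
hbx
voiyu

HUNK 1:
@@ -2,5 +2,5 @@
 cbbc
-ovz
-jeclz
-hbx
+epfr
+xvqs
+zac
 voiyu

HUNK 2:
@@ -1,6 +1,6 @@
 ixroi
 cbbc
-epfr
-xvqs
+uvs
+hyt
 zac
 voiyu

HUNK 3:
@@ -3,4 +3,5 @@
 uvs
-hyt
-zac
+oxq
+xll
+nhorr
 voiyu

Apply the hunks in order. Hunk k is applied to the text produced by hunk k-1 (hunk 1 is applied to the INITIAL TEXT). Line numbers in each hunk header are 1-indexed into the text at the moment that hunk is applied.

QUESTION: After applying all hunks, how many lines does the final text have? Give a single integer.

Answer: 7

Derivation:
Hunk 1: at line 2 remove [ovz,jeclz,hbx] add [epfr,xvqs,zac] -> 6 lines: ixroi cbbc epfr xvqs zac voiyu
Hunk 2: at line 1 remove [epfr,xvqs] add [uvs,hyt] -> 6 lines: ixroi cbbc uvs hyt zac voiyu
Hunk 3: at line 3 remove [hyt,zac] add [oxq,xll,nhorr] -> 7 lines: ixroi cbbc uvs oxq xll nhorr voiyu
Final line count: 7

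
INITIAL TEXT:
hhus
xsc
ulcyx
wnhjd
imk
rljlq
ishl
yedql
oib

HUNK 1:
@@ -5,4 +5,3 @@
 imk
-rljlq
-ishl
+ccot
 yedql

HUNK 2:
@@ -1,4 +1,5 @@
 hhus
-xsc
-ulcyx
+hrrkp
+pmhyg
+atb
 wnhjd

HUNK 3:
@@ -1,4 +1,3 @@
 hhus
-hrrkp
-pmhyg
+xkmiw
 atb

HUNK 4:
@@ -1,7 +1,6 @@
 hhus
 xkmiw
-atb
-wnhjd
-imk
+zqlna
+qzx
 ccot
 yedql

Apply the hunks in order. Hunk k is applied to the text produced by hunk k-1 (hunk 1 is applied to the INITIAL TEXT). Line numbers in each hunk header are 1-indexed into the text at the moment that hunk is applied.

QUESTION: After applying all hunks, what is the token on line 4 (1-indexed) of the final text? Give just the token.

Hunk 1: at line 5 remove [rljlq,ishl] add [ccot] -> 8 lines: hhus xsc ulcyx wnhjd imk ccot yedql oib
Hunk 2: at line 1 remove [xsc,ulcyx] add [hrrkp,pmhyg,atb] -> 9 lines: hhus hrrkp pmhyg atb wnhjd imk ccot yedql oib
Hunk 3: at line 1 remove [hrrkp,pmhyg] add [xkmiw] -> 8 lines: hhus xkmiw atb wnhjd imk ccot yedql oib
Hunk 4: at line 1 remove [atb,wnhjd,imk] add [zqlna,qzx] -> 7 lines: hhus xkmiw zqlna qzx ccot yedql oib
Final line 4: qzx

Answer: qzx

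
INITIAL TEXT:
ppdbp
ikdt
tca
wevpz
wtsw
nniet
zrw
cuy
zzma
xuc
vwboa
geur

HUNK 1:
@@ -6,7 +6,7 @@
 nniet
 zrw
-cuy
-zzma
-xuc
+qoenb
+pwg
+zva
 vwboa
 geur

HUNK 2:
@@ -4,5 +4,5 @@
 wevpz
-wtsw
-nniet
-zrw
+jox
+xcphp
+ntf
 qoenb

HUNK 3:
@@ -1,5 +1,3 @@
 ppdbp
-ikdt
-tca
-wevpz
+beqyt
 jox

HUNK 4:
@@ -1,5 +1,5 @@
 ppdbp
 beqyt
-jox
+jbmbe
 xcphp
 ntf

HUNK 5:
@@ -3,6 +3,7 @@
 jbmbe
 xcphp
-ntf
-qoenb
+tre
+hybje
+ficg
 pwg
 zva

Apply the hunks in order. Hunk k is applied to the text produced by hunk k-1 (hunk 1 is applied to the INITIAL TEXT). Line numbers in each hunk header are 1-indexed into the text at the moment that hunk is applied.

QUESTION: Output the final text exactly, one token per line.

Hunk 1: at line 6 remove [cuy,zzma,xuc] add [qoenb,pwg,zva] -> 12 lines: ppdbp ikdt tca wevpz wtsw nniet zrw qoenb pwg zva vwboa geur
Hunk 2: at line 4 remove [wtsw,nniet,zrw] add [jox,xcphp,ntf] -> 12 lines: ppdbp ikdt tca wevpz jox xcphp ntf qoenb pwg zva vwboa geur
Hunk 3: at line 1 remove [ikdt,tca,wevpz] add [beqyt] -> 10 lines: ppdbp beqyt jox xcphp ntf qoenb pwg zva vwboa geur
Hunk 4: at line 1 remove [jox] add [jbmbe] -> 10 lines: ppdbp beqyt jbmbe xcphp ntf qoenb pwg zva vwboa geur
Hunk 5: at line 3 remove [ntf,qoenb] add [tre,hybje,ficg] -> 11 lines: ppdbp beqyt jbmbe xcphp tre hybje ficg pwg zva vwboa geur

Answer: ppdbp
beqyt
jbmbe
xcphp
tre
hybje
ficg
pwg
zva
vwboa
geur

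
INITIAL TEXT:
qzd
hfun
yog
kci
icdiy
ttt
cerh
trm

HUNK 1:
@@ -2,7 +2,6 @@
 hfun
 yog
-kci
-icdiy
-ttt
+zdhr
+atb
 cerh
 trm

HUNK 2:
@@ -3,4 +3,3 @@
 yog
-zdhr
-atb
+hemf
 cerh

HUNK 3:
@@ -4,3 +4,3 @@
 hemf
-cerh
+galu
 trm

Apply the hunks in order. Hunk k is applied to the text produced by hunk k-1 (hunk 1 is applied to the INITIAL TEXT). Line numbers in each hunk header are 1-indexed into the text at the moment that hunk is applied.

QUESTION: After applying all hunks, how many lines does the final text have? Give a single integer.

Answer: 6

Derivation:
Hunk 1: at line 2 remove [kci,icdiy,ttt] add [zdhr,atb] -> 7 lines: qzd hfun yog zdhr atb cerh trm
Hunk 2: at line 3 remove [zdhr,atb] add [hemf] -> 6 lines: qzd hfun yog hemf cerh trm
Hunk 3: at line 4 remove [cerh] add [galu] -> 6 lines: qzd hfun yog hemf galu trm
Final line count: 6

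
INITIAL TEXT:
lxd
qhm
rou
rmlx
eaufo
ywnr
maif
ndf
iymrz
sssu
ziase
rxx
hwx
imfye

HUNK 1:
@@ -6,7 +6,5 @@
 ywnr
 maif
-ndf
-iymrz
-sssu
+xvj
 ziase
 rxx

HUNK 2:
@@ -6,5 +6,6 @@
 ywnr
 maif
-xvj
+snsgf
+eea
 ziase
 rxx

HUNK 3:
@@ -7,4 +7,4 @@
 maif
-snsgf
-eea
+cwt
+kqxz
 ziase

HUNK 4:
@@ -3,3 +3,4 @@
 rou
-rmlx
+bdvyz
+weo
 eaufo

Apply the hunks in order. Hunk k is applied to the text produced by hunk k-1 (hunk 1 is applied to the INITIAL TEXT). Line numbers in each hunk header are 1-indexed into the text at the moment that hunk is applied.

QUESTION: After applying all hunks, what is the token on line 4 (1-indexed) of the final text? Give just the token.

Hunk 1: at line 6 remove [ndf,iymrz,sssu] add [xvj] -> 12 lines: lxd qhm rou rmlx eaufo ywnr maif xvj ziase rxx hwx imfye
Hunk 2: at line 6 remove [xvj] add [snsgf,eea] -> 13 lines: lxd qhm rou rmlx eaufo ywnr maif snsgf eea ziase rxx hwx imfye
Hunk 3: at line 7 remove [snsgf,eea] add [cwt,kqxz] -> 13 lines: lxd qhm rou rmlx eaufo ywnr maif cwt kqxz ziase rxx hwx imfye
Hunk 4: at line 3 remove [rmlx] add [bdvyz,weo] -> 14 lines: lxd qhm rou bdvyz weo eaufo ywnr maif cwt kqxz ziase rxx hwx imfye
Final line 4: bdvyz

Answer: bdvyz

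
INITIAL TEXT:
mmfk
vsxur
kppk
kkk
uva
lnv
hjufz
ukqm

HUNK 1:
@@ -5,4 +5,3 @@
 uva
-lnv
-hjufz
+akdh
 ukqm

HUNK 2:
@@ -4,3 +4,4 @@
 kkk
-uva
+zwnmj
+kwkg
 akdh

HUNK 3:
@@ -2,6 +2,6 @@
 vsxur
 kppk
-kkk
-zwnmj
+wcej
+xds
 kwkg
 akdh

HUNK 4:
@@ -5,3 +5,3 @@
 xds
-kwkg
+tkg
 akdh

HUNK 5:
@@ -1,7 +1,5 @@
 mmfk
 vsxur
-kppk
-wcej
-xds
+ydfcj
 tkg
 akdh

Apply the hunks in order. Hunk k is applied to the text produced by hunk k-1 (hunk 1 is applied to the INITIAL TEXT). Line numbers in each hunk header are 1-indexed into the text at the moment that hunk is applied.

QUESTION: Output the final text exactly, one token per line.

Hunk 1: at line 5 remove [lnv,hjufz] add [akdh] -> 7 lines: mmfk vsxur kppk kkk uva akdh ukqm
Hunk 2: at line 4 remove [uva] add [zwnmj,kwkg] -> 8 lines: mmfk vsxur kppk kkk zwnmj kwkg akdh ukqm
Hunk 3: at line 2 remove [kkk,zwnmj] add [wcej,xds] -> 8 lines: mmfk vsxur kppk wcej xds kwkg akdh ukqm
Hunk 4: at line 5 remove [kwkg] add [tkg] -> 8 lines: mmfk vsxur kppk wcej xds tkg akdh ukqm
Hunk 5: at line 1 remove [kppk,wcej,xds] add [ydfcj] -> 6 lines: mmfk vsxur ydfcj tkg akdh ukqm

Answer: mmfk
vsxur
ydfcj
tkg
akdh
ukqm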